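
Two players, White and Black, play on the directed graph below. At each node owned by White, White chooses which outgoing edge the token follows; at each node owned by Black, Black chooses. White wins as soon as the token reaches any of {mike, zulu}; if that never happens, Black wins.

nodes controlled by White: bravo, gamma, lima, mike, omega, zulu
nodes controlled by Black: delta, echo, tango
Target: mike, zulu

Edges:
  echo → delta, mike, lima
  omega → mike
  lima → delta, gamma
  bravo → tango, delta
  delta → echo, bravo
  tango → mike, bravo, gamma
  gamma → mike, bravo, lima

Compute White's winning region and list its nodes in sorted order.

A0 = {mike, zulu}
A1: add {gamma, omega} — omega (White) has omega→mike; gamma (White) has gamma→mike.
A2: add {lima} — lima (White) has lima→gamma.
A3 = A2; e.g. tango (Black) can still go to bravo. Fixed point.
White's winning region = {gamma, lima, mike, omega, zulu}.

gamma, lima, mike, omega, zulu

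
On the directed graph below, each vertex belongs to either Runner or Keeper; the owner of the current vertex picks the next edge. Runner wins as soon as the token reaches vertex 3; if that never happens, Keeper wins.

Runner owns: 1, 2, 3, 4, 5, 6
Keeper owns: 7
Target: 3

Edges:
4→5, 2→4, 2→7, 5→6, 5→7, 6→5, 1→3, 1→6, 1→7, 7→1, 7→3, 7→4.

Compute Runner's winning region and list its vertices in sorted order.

A0 = {3}
A1: add {1} — 1 (Runner) has 1→3.
A2 = A1; e.g. 2 (Runner) has no edge into A1. Fixed point.
Runner's winning region = {1, 3}.

1, 3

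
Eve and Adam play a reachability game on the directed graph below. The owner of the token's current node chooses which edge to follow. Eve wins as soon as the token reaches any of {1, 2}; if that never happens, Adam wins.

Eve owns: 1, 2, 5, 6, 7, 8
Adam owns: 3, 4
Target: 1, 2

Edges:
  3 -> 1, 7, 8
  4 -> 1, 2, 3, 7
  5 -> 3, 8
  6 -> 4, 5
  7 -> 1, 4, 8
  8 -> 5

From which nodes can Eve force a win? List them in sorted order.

A0 = {1, 2}
A1: add {7} — 7 (Eve) has 7→1.
A2 = A1; e.g. 3 (Adam) can still go to 8. Fixed point.
Eve's winning region = {1, 2, 7}.

1, 2, 7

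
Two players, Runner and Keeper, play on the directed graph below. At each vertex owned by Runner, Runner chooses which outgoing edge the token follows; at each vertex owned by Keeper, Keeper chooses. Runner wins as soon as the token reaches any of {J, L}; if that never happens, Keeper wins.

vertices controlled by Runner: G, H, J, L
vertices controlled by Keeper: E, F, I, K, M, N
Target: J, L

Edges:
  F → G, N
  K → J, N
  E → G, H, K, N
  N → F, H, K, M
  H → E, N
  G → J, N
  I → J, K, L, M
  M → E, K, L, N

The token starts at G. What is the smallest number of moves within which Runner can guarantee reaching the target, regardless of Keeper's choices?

A0 = {J, L}
A1: add {G} — G (Runner) has G→J.
A2 = A1; e.g. E (Keeper) can still go to H. Fixed point.
G enters the attractor at level 1, so Runner can force the target in 1 move from there.

1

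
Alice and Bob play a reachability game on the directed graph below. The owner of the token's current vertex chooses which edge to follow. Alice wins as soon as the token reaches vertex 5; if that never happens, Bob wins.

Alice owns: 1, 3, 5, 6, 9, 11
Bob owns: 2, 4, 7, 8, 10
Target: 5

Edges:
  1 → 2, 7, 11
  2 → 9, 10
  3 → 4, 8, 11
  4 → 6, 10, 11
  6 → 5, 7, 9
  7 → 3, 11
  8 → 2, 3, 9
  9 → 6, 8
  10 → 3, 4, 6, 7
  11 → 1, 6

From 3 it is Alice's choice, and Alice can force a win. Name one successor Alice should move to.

A0 = {5}
A1: add {6} — 6 (Alice) has 6→5.
A2: add {9, 11} — 9 (Alice) has 9→6; 11 (Alice) has 11→6.
A3: add {1, 3} — 1 (Alice) has 1→11; 3 (Alice) has 3→11.
A4: add {7} — 7 (Bob): all of {3, 11} already in.
A5 = A4; e.g. 2 (Bob) can still go to 10. Fixed point.
From 3, successor 11 is in the attractor (rank 2); the other successors 4, 8 are not.

11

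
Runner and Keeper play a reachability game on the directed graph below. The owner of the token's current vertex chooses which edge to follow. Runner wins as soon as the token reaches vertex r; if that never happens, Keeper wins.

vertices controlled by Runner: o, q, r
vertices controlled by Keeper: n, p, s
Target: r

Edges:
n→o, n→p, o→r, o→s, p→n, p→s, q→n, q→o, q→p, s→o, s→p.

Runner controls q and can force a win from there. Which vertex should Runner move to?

A0 = {r}
A1: add {o} — o (Runner) has o→r.
A2: add {q} — q (Runner) has q→o.
A3 = A2; e.g. n (Keeper) can still go to p. Fixed point.
From q, successor o is in the attractor (rank 1); the other successors n, p are not.

o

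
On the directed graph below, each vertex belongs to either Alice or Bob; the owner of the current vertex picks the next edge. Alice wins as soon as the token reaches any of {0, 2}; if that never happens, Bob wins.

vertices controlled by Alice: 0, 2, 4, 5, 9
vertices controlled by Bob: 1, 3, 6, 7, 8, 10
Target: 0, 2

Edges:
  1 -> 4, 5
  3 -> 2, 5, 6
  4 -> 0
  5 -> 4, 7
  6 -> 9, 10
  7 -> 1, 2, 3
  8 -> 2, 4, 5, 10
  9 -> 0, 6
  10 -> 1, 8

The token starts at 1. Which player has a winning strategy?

Alice

A0 = {0, 2}
A1: add {4, 9} — 4 (Alice) has 4→0; 9 (Alice) has 9→0.
A2: add {5} — 5 (Alice) has 5→4.
A3: add {1} — 1 (Bob): all of {4, 5} already in.
A4 = A3; e.g. 3 (Bob) can still go to 6. Fixed point.
1 ∈ A3, so Alice can force the target.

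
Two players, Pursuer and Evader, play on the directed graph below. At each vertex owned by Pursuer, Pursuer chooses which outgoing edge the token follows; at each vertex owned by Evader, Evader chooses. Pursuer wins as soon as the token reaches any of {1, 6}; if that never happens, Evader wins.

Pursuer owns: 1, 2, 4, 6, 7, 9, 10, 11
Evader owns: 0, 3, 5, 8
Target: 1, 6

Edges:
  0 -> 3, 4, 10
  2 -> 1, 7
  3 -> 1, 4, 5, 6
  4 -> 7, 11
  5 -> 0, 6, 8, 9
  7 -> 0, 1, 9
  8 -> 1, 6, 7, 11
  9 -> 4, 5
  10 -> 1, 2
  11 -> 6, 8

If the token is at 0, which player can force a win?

Evader

A0 = {1, 6}
A1: add {2, 7, 10, 11} — 2 (Pursuer) has 2→1; 7 (Pursuer) has 7→1; 10 (Pursuer) has 10→1; 11 (Pursuer) has 11→6.
A2: add {4, 8} — 4 (Pursuer) has 4→7; 8 (Evader): all of {1, 6, 7, 11} already in.
A3: add {9} — 9 (Pursuer) has 9→4.
A4 = A3; e.g. 0 (Evader) can still go to 3. Fixed point.
0 never enters the attractor, so Evader can avoid the target forever.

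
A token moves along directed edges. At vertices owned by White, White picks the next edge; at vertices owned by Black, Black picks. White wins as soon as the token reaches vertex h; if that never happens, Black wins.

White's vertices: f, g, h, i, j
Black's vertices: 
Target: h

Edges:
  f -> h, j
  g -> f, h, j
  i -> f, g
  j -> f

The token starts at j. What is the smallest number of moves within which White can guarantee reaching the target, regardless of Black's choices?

A0 = {h}
A1: add {f, g} — f (White) has f→h; g (White) has g→h.
A2: add {i, j} — i (White) has i→f; j (White) has j→f.
A2 = all vertices. Fixed point.
j enters the attractor at level 2, so White can force the target in 2 moves from there.

2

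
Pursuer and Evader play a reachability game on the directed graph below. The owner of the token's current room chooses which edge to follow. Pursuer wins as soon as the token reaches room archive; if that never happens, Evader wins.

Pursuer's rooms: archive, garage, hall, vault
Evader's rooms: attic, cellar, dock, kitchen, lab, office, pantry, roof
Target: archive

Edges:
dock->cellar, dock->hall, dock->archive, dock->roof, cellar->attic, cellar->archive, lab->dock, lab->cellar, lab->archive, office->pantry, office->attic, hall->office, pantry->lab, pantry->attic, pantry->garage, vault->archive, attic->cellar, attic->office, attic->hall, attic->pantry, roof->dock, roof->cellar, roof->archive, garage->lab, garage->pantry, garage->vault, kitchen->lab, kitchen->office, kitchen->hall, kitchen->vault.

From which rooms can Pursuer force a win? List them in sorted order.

A0 = {archive}
A1: add {vault} — vault (Pursuer) has vault→archive.
A2: add {garage} — garage (Pursuer) has garage→vault.
A3 = A2; e.g. dock (Evader) can still go to cellar. Fixed point.
Pursuer's winning region = {archive, garage, vault}.

archive, garage, vault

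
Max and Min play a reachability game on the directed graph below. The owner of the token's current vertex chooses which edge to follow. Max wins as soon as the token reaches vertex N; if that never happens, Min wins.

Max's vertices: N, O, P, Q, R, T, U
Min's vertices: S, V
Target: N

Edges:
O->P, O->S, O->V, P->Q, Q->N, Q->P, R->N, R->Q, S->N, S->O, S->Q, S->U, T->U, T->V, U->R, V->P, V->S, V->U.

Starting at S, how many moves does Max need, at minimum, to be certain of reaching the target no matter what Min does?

4

A0 = {N}
A1: add {Q, R} — Q (Max) has Q→N; R (Max) has R→N.
A2: add {P, U} — P (Max) has P→Q; U (Max) has U→R.
A3: add {O, T} — O (Max) has O→P; T (Max) has T→U.
A4: add {S} — S (Min): all of {N, O, Q, U} already in.
S enters the attractor at level 4, so Max can force the target in 4 moves from there.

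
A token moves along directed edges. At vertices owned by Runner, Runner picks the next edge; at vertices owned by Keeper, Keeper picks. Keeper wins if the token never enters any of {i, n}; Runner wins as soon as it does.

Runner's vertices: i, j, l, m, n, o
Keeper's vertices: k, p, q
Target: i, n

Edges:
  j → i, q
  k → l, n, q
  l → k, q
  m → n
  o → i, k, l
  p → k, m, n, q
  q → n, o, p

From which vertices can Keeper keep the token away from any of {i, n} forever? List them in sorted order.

A0 = {i, n}
A1: add {j, m, o} — j (Runner) has j→i; m (Runner) has m→n; o (Runner) has o→i.
A2 = A1; e.g. k (Keeper) can still go to l. Fixed point.
Runner's attractor = {i, j, m, n, o}; Keeper avoids the target exactly from the complement.

k, l, p, q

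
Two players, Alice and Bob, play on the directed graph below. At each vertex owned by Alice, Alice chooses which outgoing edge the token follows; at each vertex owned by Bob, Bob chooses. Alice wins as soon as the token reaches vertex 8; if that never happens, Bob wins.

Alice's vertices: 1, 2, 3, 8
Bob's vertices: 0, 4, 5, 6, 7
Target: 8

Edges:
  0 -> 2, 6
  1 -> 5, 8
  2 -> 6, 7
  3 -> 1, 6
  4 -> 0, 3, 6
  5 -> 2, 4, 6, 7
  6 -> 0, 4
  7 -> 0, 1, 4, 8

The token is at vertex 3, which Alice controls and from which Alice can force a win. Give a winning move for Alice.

A0 = {8}
A1: add {1} — 1 (Alice) has 1→8.
A2: add {3} — 3 (Alice) has 3→1.
A3 = A2; e.g. 0 (Bob) can still go to 2. Fixed point.
From 3, successor 1 is in the attractor (rank 1); the other successor 6 is not.

1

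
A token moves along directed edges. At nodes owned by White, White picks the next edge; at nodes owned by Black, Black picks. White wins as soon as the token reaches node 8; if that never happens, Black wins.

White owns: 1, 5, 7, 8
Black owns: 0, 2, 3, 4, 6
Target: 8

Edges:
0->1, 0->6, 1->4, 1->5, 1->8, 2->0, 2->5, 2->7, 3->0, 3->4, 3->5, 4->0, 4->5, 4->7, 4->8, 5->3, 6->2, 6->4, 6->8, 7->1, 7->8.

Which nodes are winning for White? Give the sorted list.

A0 = {8}
A1: add {1, 7} — 1 (White) has 1→8; 7 (White) has 7→8.
A2 = A1; e.g. 0 (Black) can still go to 6. Fixed point.
White's winning region = {1, 7, 8}.

1, 7, 8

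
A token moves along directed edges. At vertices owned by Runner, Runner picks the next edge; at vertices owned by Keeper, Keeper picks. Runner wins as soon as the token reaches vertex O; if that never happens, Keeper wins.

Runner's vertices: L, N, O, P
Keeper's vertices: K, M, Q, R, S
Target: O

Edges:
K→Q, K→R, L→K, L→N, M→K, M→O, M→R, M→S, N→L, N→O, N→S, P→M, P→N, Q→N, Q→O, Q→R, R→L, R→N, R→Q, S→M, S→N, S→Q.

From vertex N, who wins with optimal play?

A0 = {O}
A1: add {N} — N (Runner) has N→O.
N ∈ A1, so Runner can force the target.

Runner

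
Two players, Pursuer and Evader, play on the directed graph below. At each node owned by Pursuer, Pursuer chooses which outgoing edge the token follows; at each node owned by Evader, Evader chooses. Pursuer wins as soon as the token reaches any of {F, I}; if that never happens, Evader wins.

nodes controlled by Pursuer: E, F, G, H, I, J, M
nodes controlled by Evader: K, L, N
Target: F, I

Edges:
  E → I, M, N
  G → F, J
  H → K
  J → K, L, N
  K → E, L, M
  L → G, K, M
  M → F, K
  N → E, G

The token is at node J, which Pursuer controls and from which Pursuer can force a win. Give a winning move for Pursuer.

A0 = {F, I}
A1: add {E, G, M} — E (Pursuer) has E→I; G (Pursuer) has G→F; M (Pursuer) has M→F.
A2: add {N} — N (Evader): all of {E, G} already in.
A3: add {J} — J (Pursuer) has J→N.
A4 = A3; e.g. H (Pursuer) has no edge into A3. Fixed point.
From J, successor N is in the attractor (rank 2); the other successors K, L are not.

N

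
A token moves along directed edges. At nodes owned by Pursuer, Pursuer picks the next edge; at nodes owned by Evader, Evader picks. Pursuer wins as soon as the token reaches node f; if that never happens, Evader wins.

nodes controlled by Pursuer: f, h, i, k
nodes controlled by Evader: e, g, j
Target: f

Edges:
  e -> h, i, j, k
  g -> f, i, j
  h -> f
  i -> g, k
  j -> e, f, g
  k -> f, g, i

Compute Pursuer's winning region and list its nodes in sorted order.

A0 = {f}
A1: add {h, k} — h (Pursuer) has h→f; k (Pursuer) has k→f.
A2: add {i} — i (Pursuer) has i→k.
A3 = A2; e.g. e (Evader) can still go to j. Fixed point.
Pursuer's winning region = {f, h, i, k}.

f, h, i, k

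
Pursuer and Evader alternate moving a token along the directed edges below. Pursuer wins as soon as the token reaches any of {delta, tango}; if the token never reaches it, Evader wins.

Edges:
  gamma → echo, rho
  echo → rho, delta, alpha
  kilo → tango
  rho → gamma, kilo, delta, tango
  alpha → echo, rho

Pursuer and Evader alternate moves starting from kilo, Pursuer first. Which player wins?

Track states (vertex, player-to-move).
A0 = {(delta,Pursuer), (delta,Evader), (tango,Pursuer), (tango,Evader)}
A1: add {(echo,Pursuer), (kilo,Pursuer), (kilo,Evader), (rho,Pursuer)}.
(kilo,Pursuer) ∈ A1 ⇒ Pursuer forces the target.

Pursuer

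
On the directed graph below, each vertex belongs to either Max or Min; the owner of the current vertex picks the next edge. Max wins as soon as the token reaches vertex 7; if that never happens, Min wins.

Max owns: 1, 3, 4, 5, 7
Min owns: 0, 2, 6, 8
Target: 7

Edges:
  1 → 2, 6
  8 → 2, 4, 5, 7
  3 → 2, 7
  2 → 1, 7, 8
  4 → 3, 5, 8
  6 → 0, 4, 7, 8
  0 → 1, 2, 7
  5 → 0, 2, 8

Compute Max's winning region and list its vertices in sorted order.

3, 4, 7

A0 = {7}
A1: add {3} — 3 (Max) has 3→7.
A2: add {4} — 4 (Max) has 4→3.
A3 = A2; e.g. 0 (Min) can still go to 1. Fixed point.
Max's winning region = {3, 4, 7}.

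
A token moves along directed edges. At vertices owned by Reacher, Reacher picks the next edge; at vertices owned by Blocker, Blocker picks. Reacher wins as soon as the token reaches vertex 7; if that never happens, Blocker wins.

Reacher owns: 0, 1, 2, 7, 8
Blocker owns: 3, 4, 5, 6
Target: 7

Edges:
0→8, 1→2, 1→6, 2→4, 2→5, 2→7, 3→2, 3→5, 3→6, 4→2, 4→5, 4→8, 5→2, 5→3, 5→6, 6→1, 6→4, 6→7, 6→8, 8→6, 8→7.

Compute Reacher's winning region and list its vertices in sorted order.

0, 1, 2, 7, 8

A0 = {7}
A1: add {2, 8} — 2 (Reacher) has 2→7; 8 (Reacher) has 8→7.
A2: add {0, 1} — 0 (Reacher) has 0→8; 1 (Reacher) has 1→2.
A3 = A2; e.g. 3 (Blocker) can still go to 5. Fixed point.
Reacher's winning region = {0, 1, 2, 7, 8}.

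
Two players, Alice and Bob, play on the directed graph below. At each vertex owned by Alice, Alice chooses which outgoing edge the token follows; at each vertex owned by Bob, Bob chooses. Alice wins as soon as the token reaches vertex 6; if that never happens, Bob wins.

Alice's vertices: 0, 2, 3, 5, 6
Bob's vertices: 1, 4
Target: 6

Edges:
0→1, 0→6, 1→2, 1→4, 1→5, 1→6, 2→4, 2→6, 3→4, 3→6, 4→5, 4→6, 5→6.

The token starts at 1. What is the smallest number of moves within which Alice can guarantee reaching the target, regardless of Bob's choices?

3

A0 = {6}
A1: add {0, 2, 3, 5} — 0 (Alice) has 0→6; 2 (Alice) has 2→6; 3 (Alice) has 3→6; 5 (Alice) has 5→6.
A2: add {4} — 4 (Bob): all of {5, 6} already in.
A3: add {1} — 1 (Bob): all of {2, 4, 5, 6} already in.
A3 = all vertices. Fixed point.
1 enters the attractor at level 3, so Alice can force the target in 3 moves from there.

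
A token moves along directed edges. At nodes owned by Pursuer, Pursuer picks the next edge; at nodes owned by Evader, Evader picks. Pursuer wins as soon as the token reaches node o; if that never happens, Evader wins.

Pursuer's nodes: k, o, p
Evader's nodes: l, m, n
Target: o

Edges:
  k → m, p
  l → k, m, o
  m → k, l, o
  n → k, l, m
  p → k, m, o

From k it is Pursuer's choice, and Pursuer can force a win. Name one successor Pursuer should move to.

A0 = {o}
A1: add {p} — p (Pursuer) has p→o.
A2: add {k} — k (Pursuer) has k→p.
A3 = A2; e.g. l (Evader) can still go to m. Fixed point.
From k, successor p is in the attractor (rank 1); the other successor m is not.

p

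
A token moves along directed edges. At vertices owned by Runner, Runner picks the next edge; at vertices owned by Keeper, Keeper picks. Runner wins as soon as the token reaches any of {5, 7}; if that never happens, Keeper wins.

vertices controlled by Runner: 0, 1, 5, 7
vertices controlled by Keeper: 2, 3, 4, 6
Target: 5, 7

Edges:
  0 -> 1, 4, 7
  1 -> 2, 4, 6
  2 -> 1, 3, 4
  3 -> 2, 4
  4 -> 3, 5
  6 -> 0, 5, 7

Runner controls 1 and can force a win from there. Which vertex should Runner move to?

A0 = {5, 7}
A1: add {0} — 0 (Runner) has 0→7.
A2: add {6} — 6 (Keeper): all of {0, 5, 7} already in.
A3: add {1} — 1 (Runner) has 1→6.
A4 = A3; e.g. 2 (Keeper) can still go to 3. Fixed point.
From 1, successor 6 is in the attractor (rank 2); the other successors 2, 4 are not.

6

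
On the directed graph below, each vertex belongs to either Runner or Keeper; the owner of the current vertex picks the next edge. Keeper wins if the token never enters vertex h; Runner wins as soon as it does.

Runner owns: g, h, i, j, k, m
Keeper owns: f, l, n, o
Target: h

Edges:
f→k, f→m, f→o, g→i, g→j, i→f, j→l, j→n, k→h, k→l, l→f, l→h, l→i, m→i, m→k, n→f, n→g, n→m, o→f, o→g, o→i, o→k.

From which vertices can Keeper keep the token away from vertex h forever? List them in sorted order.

A0 = {h}
A1: add {k} — k (Runner) has k→h.
A2: add {m} — m (Runner) has m→k.
A3 = A2; e.g. f (Keeper) can still go to o. Fixed point.
Runner's attractor = {h, k, m}; Keeper avoids the target exactly from the complement.

f, g, i, j, l, n, o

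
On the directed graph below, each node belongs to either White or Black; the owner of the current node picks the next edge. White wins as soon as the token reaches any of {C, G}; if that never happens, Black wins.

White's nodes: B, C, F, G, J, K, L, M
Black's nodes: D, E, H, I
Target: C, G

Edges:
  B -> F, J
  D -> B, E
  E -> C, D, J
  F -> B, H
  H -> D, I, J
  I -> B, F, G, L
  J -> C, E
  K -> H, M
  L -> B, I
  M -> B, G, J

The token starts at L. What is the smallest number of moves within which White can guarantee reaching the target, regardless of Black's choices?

3

A0 = {C, G}
A1: add {J, M} — J (White) has J→C; M (White) has M→G.
A2: add {B, K} — B (White) has B→J; K (White) has K→M.
A3: add {F, L} — F (White) has F→B; L (White) has L→B.
L enters the attractor at level 3, so White can force the target in 3 moves from there.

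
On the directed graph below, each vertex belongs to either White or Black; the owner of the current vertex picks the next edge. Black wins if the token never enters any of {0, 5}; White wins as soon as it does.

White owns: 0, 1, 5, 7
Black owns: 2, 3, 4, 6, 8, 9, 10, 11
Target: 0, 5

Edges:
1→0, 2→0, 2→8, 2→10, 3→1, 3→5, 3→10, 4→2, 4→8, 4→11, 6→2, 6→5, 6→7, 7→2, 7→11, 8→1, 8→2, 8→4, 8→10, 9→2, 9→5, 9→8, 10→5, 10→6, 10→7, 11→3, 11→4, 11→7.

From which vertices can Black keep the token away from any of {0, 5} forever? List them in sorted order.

A0 = {0, 5}
A1: add {1} — 1 (White) has 1→0.
A2 = A1; e.g. 2 (Black) can still go to 8. Fixed point.
White's attractor = {0, 1, 5}; Black avoids the target exactly from the complement.

2, 3, 4, 6, 7, 8, 9, 10, 11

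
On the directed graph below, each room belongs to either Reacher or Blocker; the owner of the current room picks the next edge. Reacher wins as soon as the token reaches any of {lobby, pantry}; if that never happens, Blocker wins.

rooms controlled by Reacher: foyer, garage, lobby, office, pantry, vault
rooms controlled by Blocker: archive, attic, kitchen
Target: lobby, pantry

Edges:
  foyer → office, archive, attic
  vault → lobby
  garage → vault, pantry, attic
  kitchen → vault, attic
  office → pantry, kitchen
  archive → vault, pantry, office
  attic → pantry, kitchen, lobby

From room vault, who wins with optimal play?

A0 = {lobby, pantry}
A1: add {garage, office, vault} — vault (Reacher) has vault→lobby; garage (Reacher) has garage→pantry; office (Reacher) has office→pantry.
vault ∈ A1, so Reacher can force the target.

Reacher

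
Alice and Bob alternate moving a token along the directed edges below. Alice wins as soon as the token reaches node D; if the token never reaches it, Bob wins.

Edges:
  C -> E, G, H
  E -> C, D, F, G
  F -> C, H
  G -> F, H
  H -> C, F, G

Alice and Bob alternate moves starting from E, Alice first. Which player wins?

Track states (vertex, player-to-move).
A0 = {(D,Alice), (D,Bob)}
A1: add {(E,Alice)}.
(E,Alice) ∈ A1 ⇒ Alice forces the target.

Alice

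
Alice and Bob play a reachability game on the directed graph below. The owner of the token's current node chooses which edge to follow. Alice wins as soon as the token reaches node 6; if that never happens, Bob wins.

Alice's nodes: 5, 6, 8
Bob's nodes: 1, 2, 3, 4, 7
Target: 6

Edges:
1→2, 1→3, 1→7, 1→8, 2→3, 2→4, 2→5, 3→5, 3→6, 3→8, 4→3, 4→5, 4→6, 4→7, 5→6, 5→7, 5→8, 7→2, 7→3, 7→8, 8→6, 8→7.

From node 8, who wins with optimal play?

Alice

A0 = {6}
A1: add {5, 8} — 5 (Alice) has 5→6; 8 (Alice) has 8→6.
8 ∈ A1, so Alice can force the target.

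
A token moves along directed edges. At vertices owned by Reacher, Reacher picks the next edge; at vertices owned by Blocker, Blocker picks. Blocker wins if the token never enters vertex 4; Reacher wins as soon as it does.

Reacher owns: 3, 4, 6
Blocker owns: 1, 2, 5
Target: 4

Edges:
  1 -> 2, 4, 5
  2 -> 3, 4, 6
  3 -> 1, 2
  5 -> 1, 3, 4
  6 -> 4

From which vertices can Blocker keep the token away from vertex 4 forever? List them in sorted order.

A0 = {4}
A1: add {6} — 6 (Reacher) has 6→4.
A2 = A1; e.g. 1 (Blocker) can still go to 2. Fixed point.
Reacher's attractor = {4, 6}; Blocker avoids the target exactly from the complement.

1, 2, 3, 5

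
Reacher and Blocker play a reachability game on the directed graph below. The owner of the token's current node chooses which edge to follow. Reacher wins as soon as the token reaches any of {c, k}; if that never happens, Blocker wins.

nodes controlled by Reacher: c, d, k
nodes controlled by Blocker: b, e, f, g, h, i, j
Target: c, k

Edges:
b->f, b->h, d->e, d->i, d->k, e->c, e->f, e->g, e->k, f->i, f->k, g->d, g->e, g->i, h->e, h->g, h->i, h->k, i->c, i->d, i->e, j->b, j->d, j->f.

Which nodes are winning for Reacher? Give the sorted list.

c, d, k

A0 = {c, k}
A1: add {d} — d (Reacher) has d→k.
A2 = A1; e.g. b (Blocker) can still go to f. Fixed point.
Reacher's winning region = {c, d, k}.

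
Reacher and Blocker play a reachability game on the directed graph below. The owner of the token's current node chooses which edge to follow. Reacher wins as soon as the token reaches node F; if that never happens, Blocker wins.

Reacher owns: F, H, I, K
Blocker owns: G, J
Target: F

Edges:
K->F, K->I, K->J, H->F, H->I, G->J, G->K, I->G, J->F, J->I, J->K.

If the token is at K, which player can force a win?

A0 = {F}
A1: add {H, K} — H (Reacher) has H→F; K (Reacher) has K→F.
A2 = A1; e.g. G (Blocker) can still go to J. Fixed point.
K ∈ A1, so Reacher can force the target.

Reacher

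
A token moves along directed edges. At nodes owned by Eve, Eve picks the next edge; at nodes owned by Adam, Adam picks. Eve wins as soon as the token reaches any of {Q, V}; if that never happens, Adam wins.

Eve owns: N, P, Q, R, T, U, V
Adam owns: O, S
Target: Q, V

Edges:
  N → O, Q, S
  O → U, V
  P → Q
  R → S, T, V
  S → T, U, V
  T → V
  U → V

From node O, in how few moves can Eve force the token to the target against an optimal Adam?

2

A0 = {Q, V}
A1: add {N, P, R, T, U} — N (Eve) has N→Q; P (Eve) has P→Q; R (Eve) has R→V; T (Eve) has T→V; U (Eve) has U→V.
A2: add {O, S} — O (Adam): all of {U, V} already in; S (Adam): all of {T, U, V} already in.
A2 = all vertices. Fixed point.
O enters the attractor at level 2, so Eve can force the target in 2 moves from there.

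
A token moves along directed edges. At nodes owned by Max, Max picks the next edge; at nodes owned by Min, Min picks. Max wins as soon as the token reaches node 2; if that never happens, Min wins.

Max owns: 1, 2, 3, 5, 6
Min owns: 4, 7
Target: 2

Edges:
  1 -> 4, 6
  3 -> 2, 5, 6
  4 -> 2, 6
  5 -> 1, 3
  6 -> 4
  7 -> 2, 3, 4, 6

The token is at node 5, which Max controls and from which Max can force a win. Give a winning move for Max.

A0 = {2}
A1: add {3} — 3 (Max) has 3→2.
A2: add {5} — 5 (Max) has 5→3.
A3 = A2; e.g. 1 (Max) has no edge into A2. Fixed point.
From 5, successor 3 is in the attractor (rank 1); the other successor 1 is not.

3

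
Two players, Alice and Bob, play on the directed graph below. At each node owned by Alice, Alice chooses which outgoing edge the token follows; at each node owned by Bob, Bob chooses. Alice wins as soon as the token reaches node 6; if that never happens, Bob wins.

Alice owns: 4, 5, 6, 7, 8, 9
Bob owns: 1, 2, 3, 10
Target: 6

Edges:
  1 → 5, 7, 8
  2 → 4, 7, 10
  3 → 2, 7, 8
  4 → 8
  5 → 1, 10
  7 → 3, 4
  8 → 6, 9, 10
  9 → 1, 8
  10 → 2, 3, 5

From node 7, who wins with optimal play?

A0 = {6}
A1: add {8} — 8 (Alice) has 8→6.
A2: add {4, 9} — 4 (Alice) has 4→8; 9 (Alice) has 9→8.
A3: add {7} — 7 (Alice) has 7→4.
A4 = A3; e.g. 1 (Bob) can still go to 5. Fixed point.
7 ∈ A3, so Alice can force the target.

Alice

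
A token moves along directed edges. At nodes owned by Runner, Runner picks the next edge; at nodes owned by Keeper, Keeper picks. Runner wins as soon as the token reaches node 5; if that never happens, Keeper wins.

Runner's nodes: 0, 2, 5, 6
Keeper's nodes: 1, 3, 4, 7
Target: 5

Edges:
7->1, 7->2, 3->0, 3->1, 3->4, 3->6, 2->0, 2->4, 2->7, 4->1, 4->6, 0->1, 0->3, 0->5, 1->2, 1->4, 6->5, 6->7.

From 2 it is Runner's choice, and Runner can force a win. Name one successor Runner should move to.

0

A0 = {5}
A1: add {0, 6} — 0 (Runner) has 0→5; 6 (Runner) has 6→5.
A2: add {2} — 2 (Runner) has 2→0.
A3 = A2; e.g. 1 (Keeper) can still go to 4. Fixed point.
From 2, successor 0 is in the attractor (rank 1); the other successors 4, 7 are not.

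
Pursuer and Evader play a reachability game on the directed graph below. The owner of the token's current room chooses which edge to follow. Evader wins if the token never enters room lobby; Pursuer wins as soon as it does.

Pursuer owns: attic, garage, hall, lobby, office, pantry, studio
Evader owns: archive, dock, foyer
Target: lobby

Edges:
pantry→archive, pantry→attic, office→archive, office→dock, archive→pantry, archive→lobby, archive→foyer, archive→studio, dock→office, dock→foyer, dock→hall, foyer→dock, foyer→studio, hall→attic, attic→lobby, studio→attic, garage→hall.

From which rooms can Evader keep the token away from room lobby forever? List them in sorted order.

archive, dock, foyer, office

A0 = {lobby}
A1: add {attic} — attic (Pursuer) has attic→lobby.
A2: add {hall, pantry, studio} — pantry (Pursuer) has pantry→attic; hall (Pursuer) has hall→attic; studio (Pursuer) has studio→attic.
A3: add {garage} — garage (Pursuer) has garage→hall.
A4 = A3; e.g. office (Pursuer) has no edge into A3. Fixed point.
Pursuer's attractor = {attic, garage, hall, lobby, pantry, studio}; Evader avoids the target exactly from the complement.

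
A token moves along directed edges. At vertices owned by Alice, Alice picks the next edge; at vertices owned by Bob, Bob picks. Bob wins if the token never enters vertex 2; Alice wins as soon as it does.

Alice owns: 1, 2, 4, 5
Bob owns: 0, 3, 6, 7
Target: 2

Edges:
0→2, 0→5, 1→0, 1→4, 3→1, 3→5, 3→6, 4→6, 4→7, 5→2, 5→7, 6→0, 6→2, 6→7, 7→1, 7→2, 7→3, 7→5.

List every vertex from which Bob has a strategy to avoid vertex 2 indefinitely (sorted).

3, 4, 6, 7

A0 = {2}
A1: add {5} — 5 (Alice) has 5→2.
A2: add {0} — 0 (Bob): all of {2, 5} already in.
A3: add {1} — 1 (Alice) has 1→0.
A4 = A3; e.g. 3 (Bob) can still go to 6. Fixed point.
Alice's attractor = {0, 1, 2, 5}; Bob avoids the target exactly from the complement.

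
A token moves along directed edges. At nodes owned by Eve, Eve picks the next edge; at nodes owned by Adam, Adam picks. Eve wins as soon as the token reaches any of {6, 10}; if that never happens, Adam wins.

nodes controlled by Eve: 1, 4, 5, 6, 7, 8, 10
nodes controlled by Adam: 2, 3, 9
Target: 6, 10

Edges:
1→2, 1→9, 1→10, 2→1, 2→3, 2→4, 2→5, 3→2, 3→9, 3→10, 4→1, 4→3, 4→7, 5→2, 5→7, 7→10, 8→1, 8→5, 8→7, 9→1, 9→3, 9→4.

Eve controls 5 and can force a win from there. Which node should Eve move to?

A0 = {6, 10}
A1: add {1, 7} — 1 (Eve) has 1→10; 7 (Eve) has 7→10.
A2: add {4, 5, 8} — 4 (Eve) has 4→1; 5 (Eve) has 5→7; 8 (Eve) has 8→1.
A3 = A2; e.g. 2 (Adam) can still go to 3. Fixed point.
From 5, successor 7 is in the attractor (rank 1); the other successor 2 is not.

7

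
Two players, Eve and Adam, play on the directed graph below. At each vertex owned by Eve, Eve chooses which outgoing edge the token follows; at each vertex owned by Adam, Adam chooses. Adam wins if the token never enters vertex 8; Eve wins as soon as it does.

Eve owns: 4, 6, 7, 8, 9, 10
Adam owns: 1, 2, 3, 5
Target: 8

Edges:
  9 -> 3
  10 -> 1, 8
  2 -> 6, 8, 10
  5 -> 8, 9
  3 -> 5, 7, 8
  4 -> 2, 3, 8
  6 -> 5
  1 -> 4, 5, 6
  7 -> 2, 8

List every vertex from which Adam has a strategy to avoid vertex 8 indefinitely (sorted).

1, 2, 3, 5, 6, 9

A0 = {8}
A1: add {4, 7, 10} — 4 (Eve) has 4→8; 7 (Eve) has 7→8; 10 (Eve) has 10→8.
A2 = A1; e.g. 1 (Adam) can still go to 5. Fixed point.
Eve's attractor = {4, 7, 8, 10}; Adam avoids the target exactly from the complement.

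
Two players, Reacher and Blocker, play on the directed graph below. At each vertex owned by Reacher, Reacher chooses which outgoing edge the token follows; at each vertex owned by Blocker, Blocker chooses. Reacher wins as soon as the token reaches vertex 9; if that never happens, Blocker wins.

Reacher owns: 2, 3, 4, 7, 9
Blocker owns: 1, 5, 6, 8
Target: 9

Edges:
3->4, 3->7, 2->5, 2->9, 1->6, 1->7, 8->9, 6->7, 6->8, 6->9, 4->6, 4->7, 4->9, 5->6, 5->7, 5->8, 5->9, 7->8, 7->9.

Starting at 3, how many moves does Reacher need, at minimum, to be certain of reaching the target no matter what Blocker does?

A0 = {9}
A1: add {2, 4, 7, 8} — 2 (Reacher) has 2→9; 4 (Reacher) has 4→9; 7 (Reacher) has 7→9; 8 (Blocker): all of {9} already in.
A2: add {3, 6} — 3 (Reacher) has 3→4; 6 (Blocker): all of {7, 8, 9} already in.
3 enters the attractor at level 2, so Reacher can force the target in 2 moves from there.

2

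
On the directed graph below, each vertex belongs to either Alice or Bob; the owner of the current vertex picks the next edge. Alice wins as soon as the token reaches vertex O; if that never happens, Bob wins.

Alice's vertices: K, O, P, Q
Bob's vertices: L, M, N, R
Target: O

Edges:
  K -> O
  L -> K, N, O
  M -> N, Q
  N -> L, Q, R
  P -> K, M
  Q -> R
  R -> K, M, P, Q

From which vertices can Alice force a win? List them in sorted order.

A0 = {O}
A1: add {K} — K (Alice) has K→O.
A2: add {P} — P (Alice) has P→K.
A3 = A2; e.g. L (Bob) can still go to N. Fixed point.
Alice's winning region = {K, O, P}.

K, O, P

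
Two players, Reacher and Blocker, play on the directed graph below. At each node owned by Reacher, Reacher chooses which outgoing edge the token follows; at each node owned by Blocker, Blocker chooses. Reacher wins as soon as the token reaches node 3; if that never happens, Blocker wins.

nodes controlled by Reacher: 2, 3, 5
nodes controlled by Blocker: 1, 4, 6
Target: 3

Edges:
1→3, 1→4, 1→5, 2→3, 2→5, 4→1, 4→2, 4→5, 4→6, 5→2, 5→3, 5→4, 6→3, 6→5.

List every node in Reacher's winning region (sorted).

2, 3, 5, 6

A0 = {3}
A1: add {2, 5} — 2 (Reacher) has 2→3; 5 (Reacher) has 5→3.
A2: add {6} — 6 (Blocker): all of {3, 5} already in.
A3 = A2; e.g. 1 (Blocker) can still go to 4. Fixed point.
Reacher's winning region = {2, 3, 5, 6}.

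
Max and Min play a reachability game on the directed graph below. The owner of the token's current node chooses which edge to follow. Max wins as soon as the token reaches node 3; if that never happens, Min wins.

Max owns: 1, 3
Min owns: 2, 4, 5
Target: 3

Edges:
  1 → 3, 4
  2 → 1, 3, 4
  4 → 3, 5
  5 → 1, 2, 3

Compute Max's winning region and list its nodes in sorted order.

1, 3

A0 = {3}
A1: add {1} — 1 (Max) has 1→3.
A2 = A1; e.g. 2 (Min) can still go to 4. Fixed point.
Max's winning region = {1, 3}.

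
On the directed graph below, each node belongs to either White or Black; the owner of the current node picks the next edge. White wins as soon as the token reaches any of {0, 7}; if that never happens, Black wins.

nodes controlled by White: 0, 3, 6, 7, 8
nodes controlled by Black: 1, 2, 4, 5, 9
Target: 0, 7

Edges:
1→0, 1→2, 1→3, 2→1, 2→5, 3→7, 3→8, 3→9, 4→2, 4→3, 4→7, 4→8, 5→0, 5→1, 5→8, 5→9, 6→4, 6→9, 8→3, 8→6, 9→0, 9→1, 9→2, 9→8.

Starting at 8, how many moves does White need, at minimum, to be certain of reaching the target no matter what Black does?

A0 = {0, 7}
A1: add {3} — 3 (White) has 3→7.
A2: add {8} — 8 (White) has 8→3.
A3 = A2; e.g. 1 (Black) can still go to 2. Fixed point.
8 enters the attractor at level 2, so White can force the target in 2 moves from there.

2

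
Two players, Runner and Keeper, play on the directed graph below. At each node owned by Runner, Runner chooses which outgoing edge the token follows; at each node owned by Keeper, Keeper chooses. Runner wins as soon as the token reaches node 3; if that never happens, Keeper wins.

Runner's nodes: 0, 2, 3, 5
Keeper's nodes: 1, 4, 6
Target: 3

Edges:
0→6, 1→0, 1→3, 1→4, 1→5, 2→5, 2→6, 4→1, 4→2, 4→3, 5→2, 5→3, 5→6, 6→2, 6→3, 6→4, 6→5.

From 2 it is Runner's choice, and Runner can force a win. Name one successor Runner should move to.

A0 = {3}
A1: add {5} — 5 (Runner) has 5→3.
A2: add {2} — 2 (Runner) has 2→5.
A3 = A2; e.g. 0 (Runner) has no edge into A2. Fixed point.
From 2, successor 5 is in the attractor (rank 1); the other successor 6 is not.

5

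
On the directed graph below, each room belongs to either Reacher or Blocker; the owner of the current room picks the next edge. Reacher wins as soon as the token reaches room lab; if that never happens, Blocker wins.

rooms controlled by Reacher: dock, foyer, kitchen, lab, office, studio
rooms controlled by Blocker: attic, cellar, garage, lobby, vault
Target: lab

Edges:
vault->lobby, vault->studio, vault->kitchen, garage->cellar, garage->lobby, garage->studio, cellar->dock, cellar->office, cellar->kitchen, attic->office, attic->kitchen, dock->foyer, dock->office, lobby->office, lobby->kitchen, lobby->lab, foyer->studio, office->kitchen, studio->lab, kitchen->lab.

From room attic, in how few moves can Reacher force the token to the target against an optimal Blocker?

3

A0 = {lab}
A1: add {kitchen, studio} — studio (Reacher) has studio→lab; kitchen (Reacher) has kitchen→lab.
A2: add {foyer, office} — foyer (Reacher) has foyer→studio; office (Reacher) has office→kitchen.
A3: add {attic, dock, lobby} — attic (Blocker): all of {office, kitchen} already in; dock (Reacher) has dock→foyer; lobby (Blocker): all of {office, kitchen, lab} already in.
attic enters the attractor at level 3, so Reacher can force the target in 3 moves from there.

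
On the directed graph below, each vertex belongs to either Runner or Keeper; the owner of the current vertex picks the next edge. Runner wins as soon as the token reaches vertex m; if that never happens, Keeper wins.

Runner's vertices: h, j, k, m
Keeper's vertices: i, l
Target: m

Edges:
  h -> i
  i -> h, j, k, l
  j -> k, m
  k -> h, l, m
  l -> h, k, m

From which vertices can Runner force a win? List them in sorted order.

A0 = {m}
A1: add {j, k} — j (Runner) has j→m; k (Runner) has k→m.
A2 = A1; e.g. h (Runner) has no edge into A1. Fixed point.
Runner's winning region = {j, k, m}.

j, k, m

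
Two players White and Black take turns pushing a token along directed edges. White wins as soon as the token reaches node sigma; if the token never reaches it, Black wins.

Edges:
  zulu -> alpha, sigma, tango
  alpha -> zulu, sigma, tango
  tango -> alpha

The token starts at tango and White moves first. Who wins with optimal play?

Black

Track states (vertex, player-to-move).
A0 = {(sigma,White), (sigma,Black)}
A1: add {(zulu,White), (alpha,White)}.
A2: add {(tango,Black)}.
A3 = A2; e.g. (zulu,Black) stays out. (tango,White) never enters ⇒ Black avoids the target.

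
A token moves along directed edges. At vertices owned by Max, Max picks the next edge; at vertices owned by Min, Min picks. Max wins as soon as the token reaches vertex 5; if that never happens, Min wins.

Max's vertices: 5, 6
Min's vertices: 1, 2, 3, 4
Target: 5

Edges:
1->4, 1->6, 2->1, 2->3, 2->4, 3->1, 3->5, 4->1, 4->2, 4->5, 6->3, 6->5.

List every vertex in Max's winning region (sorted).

A0 = {5}
A1: add {6} — 6 (Max) has 6→5.
A2 = A1; e.g. 1 (Min) can still go to 4. Fixed point.
Max's winning region = {5, 6}.

5, 6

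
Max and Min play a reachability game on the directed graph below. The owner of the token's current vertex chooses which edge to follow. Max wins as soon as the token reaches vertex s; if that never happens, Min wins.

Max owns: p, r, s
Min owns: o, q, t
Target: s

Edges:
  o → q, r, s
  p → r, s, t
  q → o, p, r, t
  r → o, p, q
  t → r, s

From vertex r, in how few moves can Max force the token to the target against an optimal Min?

A0 = {s}
A1: add {p} — p (Max) has p→s.
A2: add {r} — r (Max) has r→p.
r enters the attractor at level 2, so Max can force the target in 2 moves from there.

2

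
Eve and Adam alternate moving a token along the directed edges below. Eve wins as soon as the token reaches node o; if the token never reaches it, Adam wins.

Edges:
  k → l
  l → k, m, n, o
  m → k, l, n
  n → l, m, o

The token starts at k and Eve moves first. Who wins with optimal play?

Adam

Track states (vertex, player-to-move).
A0 = {(o,Eve), (o,Adam)}
A1: add {(l,Eve), (n,Eve)}.
A2: add {(k,Adam)}.
A3: add {(m,Eve)}.
A4: add {(n,Adam)}.
A5 = A4; e.g. (k,Eve) stays out. (k,Eve) never enters ⇒ Adam avoids the target.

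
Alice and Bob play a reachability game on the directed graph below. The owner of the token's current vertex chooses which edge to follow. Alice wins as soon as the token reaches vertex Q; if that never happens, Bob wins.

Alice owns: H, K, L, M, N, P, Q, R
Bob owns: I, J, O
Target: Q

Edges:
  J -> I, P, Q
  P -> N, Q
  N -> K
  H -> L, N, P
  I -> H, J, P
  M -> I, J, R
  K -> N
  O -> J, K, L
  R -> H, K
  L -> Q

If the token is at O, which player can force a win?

Bob

A0 = {Q}
A1: add {L, P} — L (Alice) has L→Q; P (Alice) has P→Q.
A2: add {H} — H (Alice) has H→L.
A3: add {R} — R (Alice) has R→H.
A4: add {M} — M (Alice) has M→R.
A5 = A4; e.g. I (Bob) can still go to J. Fixed point.
O never enters the attractor, so Bob can avoid the target forever.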